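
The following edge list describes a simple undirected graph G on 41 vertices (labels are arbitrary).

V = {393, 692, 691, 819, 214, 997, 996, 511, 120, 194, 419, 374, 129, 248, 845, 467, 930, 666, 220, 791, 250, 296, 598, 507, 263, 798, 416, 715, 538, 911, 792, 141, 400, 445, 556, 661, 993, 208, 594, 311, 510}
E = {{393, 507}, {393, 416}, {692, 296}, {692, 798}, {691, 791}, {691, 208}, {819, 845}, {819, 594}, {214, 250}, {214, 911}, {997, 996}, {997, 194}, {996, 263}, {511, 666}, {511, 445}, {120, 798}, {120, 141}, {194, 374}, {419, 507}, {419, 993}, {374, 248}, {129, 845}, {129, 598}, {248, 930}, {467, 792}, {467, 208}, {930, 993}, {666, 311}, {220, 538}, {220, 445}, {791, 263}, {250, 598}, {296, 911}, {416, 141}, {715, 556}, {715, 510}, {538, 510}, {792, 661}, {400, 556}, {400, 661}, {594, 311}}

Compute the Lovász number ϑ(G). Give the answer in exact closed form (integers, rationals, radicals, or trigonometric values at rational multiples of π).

Vertex 666 has 2 neighbors: 511, 311.
deg(691) = 2; N(691) = {791, 208}.
deg(792) = 2; N(792) = {467, 661}.
Vertex 997 has 2 neighbors: 996, 194.
2-regular, N=41; the odd cycle C_{41}.
Distinct eigenvalues (to 4 d.p.): [2.0, 1.9766, 1.9068, 1.7923, 1.6359, 1.441, 1.2125, 0.9554, 0.676, 0.3808, 0.0766, -0.2294, -0.53, -0.8181, -1.0871, -1.3307, -1.543, -1.7191, -1.855, -1.9474, -1.9941].
Lovász (edge-transitive): ϑ = −41·(-2*cos(pi/41))/((2)−(-2*cos(pi/41))) = 41*cos(pi/41)/(cos(pi/41) + 1).
ϑ(G) ≈ 20.469880.
Sandwich: α(G)=20 ≤ ϑ(G)=41*cos(pi/41)/(cos(pi/41) + 1) ≤ χ(Ḡ)=21 (both strict).

41*cos(pi/41)/(cos(pi/41) + 1)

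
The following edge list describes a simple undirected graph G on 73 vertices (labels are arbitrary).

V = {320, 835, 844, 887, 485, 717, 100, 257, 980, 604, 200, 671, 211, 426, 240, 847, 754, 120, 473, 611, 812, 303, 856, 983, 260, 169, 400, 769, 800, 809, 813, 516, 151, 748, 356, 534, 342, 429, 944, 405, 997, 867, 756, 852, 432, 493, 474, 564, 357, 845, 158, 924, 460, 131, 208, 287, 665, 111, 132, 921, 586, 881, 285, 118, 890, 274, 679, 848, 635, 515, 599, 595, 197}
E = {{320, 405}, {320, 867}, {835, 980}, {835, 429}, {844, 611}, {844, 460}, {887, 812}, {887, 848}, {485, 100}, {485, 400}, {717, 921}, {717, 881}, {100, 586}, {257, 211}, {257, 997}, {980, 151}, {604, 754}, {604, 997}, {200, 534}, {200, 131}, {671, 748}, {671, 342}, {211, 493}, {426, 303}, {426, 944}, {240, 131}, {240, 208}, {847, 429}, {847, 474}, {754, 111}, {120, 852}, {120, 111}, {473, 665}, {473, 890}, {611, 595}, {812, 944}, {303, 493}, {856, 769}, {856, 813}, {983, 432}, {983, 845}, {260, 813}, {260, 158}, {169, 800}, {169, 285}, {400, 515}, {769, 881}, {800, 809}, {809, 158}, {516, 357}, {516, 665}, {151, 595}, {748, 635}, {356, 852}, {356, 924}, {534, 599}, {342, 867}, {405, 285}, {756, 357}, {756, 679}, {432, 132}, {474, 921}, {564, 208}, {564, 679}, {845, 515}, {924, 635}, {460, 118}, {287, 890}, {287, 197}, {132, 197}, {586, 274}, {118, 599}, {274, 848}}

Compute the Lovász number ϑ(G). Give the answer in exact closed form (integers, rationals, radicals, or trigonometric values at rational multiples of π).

Vertex 769 has 2 neighbors: 856, 881.
Vertex 287 has 2 neighbors: 890, 197.
N(515) = {400, 845}, |N(515)| = 2.
deg(748) = 2; N(748) = {671, 635}.
Regular of degree 2 on 73 vertices: the odd cycle C_{73}.
Distinct eigenvalues (to 3 d.p.): [2.0, 1.993, 1.97, 1.934, 1.883, 1.818, 1.739, 1.648, 1.544, 1.429, 1.304, 1.169, 1.025, 0.873, 0.715, 0.552, 0.385, 0.215, 0.043, -0.129, -0.3, -0.469, -0.634, -0.795, -0.95, -1.098, -1.237, -1.368, -1.488, -1.598, -1.695, -1.78, -1.852, -1.91, -1.954, -1.983, -1.998].
ϑ = −N·λ_min/(λ_max−λ_min) = −73·(-2*cos(pi/73))/(2−(-2*cos(pi/73))) = 73*cos(pi/73)/(cos(pi/73) + 1).
= 36.4830948… (decimal).
Sandwich: α(G)=36 ≤ ϑ(G)=73*cos(pi/73)/(cos(pi/73) + 1) ≤ χ(Ḡ)=37 (both strict).

73*cos(pi/73)/(cos(pi/73) + 1)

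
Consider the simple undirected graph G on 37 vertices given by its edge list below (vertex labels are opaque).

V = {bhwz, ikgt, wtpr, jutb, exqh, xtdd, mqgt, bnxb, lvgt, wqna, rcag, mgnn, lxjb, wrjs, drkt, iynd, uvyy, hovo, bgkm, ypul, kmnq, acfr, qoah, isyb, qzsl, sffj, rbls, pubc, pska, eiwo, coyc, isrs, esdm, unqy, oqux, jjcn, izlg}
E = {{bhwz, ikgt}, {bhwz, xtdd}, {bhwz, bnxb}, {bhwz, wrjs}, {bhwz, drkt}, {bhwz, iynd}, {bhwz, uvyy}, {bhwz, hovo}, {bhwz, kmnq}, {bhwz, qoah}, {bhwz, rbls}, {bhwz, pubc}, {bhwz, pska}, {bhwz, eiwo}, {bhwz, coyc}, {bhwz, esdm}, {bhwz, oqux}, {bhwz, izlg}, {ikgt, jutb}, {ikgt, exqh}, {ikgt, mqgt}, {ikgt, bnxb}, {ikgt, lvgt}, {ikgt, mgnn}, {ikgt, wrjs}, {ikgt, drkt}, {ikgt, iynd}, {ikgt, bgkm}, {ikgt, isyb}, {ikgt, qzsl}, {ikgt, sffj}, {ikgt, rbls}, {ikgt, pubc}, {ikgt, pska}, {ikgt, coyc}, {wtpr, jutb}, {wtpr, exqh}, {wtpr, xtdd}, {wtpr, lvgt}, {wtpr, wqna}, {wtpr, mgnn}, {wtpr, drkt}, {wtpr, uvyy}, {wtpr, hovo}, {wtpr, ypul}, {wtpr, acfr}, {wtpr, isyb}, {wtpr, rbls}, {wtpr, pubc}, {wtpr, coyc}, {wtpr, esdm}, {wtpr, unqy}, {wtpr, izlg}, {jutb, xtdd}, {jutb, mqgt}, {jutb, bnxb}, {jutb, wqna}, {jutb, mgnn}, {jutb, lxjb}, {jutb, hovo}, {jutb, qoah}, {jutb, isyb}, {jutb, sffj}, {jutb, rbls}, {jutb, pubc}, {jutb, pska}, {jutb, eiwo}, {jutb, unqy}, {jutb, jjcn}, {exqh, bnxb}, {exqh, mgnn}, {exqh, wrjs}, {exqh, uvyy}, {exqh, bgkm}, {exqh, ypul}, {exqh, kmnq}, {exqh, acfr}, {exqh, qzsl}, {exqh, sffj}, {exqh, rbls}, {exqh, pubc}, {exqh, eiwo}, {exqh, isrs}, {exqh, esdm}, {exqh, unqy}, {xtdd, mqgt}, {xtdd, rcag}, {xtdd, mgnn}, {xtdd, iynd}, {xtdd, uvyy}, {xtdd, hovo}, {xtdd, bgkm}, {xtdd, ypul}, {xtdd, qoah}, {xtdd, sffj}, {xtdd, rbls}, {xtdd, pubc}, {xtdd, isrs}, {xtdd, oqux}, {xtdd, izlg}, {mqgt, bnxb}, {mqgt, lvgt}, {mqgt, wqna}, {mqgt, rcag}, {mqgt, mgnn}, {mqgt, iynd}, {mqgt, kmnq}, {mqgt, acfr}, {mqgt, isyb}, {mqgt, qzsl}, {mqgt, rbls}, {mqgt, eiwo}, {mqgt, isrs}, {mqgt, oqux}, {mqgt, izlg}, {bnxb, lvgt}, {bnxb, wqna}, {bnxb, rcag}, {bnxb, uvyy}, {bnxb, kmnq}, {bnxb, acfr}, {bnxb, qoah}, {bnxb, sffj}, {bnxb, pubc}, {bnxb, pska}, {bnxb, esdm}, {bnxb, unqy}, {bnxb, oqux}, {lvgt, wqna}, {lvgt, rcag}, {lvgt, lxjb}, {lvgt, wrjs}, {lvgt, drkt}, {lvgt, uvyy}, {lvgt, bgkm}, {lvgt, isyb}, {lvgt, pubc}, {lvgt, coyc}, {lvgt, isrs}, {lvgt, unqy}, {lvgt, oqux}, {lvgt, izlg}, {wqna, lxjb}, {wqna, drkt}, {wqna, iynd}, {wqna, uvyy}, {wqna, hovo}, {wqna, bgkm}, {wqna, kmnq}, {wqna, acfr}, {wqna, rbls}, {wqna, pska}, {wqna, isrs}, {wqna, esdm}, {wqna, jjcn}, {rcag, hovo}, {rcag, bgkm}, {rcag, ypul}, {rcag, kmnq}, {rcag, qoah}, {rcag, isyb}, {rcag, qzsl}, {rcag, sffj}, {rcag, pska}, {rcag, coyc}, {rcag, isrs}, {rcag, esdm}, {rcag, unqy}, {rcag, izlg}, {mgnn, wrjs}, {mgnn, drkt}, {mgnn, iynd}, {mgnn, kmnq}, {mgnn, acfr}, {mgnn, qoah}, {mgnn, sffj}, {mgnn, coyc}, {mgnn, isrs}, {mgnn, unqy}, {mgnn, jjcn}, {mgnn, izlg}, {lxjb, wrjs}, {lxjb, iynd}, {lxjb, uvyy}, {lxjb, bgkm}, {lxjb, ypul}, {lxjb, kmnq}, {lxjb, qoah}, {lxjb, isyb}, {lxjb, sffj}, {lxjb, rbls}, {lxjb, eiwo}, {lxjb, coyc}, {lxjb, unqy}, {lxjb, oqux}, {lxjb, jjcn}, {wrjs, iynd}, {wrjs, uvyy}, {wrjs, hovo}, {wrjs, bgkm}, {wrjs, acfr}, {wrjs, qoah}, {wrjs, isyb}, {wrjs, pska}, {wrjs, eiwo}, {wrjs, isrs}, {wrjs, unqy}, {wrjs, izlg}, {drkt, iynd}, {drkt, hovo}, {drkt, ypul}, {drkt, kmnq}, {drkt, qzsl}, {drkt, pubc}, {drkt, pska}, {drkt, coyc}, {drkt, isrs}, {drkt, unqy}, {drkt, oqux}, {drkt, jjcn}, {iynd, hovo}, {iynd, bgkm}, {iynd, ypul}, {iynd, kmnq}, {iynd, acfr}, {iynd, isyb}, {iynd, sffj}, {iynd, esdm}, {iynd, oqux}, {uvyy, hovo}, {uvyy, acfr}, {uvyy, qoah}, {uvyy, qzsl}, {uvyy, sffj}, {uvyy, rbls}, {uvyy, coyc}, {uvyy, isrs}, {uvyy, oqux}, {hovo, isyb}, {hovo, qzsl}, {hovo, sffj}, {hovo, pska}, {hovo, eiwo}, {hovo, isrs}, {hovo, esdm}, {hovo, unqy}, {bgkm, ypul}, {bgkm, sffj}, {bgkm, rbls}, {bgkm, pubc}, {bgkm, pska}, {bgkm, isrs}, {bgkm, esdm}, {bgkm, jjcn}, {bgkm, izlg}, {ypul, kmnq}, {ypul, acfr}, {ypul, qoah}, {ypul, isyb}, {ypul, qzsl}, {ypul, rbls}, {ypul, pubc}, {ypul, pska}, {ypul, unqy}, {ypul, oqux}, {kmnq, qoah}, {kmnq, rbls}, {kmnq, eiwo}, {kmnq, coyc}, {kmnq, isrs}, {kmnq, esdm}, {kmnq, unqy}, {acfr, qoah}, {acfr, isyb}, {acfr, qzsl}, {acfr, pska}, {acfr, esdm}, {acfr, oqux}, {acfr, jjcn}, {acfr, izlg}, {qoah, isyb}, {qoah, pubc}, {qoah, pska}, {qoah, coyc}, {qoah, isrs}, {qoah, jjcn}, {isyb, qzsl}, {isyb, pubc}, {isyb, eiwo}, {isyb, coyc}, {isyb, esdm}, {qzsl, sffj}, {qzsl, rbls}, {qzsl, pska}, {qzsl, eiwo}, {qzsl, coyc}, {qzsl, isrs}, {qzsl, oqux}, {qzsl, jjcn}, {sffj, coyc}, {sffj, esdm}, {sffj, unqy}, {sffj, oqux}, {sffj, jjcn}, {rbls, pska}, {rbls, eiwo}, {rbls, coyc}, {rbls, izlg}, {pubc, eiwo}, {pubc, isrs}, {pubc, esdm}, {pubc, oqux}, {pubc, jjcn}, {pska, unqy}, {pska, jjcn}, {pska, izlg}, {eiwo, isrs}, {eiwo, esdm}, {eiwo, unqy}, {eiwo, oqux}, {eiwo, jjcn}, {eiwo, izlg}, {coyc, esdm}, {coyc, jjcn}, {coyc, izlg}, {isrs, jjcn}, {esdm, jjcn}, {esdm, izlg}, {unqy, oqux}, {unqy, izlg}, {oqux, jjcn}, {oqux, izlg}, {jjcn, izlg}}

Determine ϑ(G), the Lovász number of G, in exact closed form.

sqrt(37)

Vertex rbls has 18 neighbors: bhwz, ikgt, wtpr, jutb, exqh, xtdd, mqgt, wqna, lxjb, uvyy, bgkm, ypul, kmnq, qzsl, pska, eiwo, coyc, izlg.
N(mgnn) = {ikgt, wtpr, jutb, exqh, xtdd, mqgt, wrjs, drkt, iynd, kmnq, acfr, qoah, sffj, coyc, isrs, unqy, jjcn, izlg}, |N(mgnn)| = 18.
N(lvgt) = {ikgt, wtpr, mqgt, bnxb, wqna, rcag, lxjb, wrjs, drkt, uvyy, bgkm, isyb, pubc, coyc, isrs, unqy, oqux, izlg}, |N(lvgt)| = 18.
N(ikgt) = {bhwz, jutb, exqh, mqgt, bnxb, lvgt, mgnn, wrjs, drkt, iynd, bgkm, isyb, qzsl, sffj, rbls, pubc, pska, coyc}, |N(ikgt)| = 18.
deg(v) = 18 for all v (|V|=37); SR(37,18,8,9) — a Paley graph.
spec(A) ≈ [18.0, 2.54138, -3.54138] (distinct, 5 d.p.).
Lovász: ϑ = −37(-sqrt(37)/2 - 1/2)/(18+-(-sqrt(37)/2 - 1/2)) = sqrt(37).
Numerically 6.08276.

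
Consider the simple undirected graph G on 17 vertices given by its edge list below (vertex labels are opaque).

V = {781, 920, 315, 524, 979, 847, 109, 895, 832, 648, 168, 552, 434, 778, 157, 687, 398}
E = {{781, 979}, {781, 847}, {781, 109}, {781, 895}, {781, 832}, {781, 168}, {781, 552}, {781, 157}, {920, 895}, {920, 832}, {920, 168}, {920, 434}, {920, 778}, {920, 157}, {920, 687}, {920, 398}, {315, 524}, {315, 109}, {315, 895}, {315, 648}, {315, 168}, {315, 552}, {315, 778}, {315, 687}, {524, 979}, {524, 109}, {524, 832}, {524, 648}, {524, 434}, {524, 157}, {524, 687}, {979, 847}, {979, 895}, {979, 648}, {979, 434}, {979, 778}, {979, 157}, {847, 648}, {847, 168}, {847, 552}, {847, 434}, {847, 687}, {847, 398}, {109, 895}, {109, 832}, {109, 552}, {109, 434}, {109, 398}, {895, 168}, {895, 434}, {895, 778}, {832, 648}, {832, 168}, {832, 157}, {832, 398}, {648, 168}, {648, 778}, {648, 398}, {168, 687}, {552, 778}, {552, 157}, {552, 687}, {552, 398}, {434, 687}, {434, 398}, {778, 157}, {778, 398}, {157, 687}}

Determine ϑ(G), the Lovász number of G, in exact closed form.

N(398) = {920, 847, 109, 832, 648, 552, 434, 778}, |N(398)| = 8.
deg(979) = 8; N(979) = {781, 524, 847, 895, 648, 434, 778, 157}.
deg(168) = 8; N(168) = {781, 920, 315, 847, 895, 832, 648, 687}.
deg(434) = 8; N(434) = {920, 524, 979, 847, 109, 895, 687, 398}.
G on 17 vertices is 8-regular; SR(17,8,3,4) — a Paley graph.
The 3 distinct eigenvalues: [8.0, 1.5616, -2.5616].
λ_max=8, λ_min=-sqrt(17)/2 - 1/2; ϑ = −17·λ_min/(λ_max−λ_min) = sqrt(17).
ϑ(G) ≈ 4.123105626.

sqrt(17)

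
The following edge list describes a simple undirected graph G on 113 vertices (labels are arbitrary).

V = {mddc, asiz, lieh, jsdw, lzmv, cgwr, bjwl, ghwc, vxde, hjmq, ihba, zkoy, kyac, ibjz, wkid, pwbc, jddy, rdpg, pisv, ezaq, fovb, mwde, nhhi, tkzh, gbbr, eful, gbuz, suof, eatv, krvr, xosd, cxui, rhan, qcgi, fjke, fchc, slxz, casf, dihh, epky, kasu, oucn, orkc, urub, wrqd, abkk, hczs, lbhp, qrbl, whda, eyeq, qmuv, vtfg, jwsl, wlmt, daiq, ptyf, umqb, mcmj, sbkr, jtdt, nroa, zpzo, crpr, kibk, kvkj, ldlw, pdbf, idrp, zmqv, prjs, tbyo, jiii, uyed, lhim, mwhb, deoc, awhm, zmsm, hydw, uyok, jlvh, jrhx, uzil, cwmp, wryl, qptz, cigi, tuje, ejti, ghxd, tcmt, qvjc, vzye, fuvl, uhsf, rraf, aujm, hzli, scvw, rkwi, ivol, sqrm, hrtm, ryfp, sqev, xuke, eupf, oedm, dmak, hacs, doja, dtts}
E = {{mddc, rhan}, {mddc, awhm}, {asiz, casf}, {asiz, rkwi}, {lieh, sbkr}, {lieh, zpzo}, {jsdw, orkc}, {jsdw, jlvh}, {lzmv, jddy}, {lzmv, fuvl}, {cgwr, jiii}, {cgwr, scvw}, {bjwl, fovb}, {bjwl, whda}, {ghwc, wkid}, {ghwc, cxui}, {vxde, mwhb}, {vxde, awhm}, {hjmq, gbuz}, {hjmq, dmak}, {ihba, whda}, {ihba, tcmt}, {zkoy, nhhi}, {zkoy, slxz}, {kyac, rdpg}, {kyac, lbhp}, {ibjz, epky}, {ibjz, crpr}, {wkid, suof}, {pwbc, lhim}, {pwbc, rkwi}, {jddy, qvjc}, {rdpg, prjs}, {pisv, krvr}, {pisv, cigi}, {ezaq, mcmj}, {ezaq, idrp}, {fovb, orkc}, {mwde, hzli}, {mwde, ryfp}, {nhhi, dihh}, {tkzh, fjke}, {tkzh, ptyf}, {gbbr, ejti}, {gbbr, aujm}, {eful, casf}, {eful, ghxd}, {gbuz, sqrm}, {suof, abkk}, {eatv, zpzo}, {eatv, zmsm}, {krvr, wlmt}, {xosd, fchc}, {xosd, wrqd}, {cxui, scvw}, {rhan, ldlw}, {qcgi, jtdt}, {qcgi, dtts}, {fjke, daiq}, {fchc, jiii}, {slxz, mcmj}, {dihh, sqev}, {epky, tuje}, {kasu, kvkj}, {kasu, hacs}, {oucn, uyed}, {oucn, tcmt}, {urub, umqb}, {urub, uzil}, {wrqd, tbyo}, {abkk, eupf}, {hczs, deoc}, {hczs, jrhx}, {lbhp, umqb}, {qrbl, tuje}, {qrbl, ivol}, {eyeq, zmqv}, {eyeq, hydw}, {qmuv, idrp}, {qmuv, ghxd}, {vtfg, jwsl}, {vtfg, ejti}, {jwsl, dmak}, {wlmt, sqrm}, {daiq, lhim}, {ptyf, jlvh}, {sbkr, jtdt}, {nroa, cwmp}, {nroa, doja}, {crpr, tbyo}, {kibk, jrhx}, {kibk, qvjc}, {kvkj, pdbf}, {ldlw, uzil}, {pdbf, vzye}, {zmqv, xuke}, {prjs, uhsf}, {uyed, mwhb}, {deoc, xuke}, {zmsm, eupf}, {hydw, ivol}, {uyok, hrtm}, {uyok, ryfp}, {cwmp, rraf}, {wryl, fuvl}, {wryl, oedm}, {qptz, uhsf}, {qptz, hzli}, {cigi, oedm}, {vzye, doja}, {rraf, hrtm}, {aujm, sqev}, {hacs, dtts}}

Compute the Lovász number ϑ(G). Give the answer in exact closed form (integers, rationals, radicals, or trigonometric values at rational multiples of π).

N(zmsm) = {eatv, eupf}, |N(zmsm)| = 2.
N(crpr) = {ibjz, tbyo}, |N(crpr)| = 2.
N(abkk) = {suof, eupf}, |N(abkk)| = 2.
deg(eful) = 2; N(eful) = {casf, ghxd}.
G on 113 vertices is 2-regular; this is C_{113}, the 113-cycle.
spec(A) ≈ [2.0, 1.9969, 1.9876, 1.9722, 1.9507, 1.9232, 1.8897, 1.8504, 1.8054, 1.7548, 1.6987, 1.6374, 1.5711, 1.4999, 1.424, 1.3438, 1.2594, 1.1711, 1.0792, 0.9839, 0.8856, 0.7846, 0.6811, 0.5756, 0.4682, 0.3595, 0.2496, 0.1389, 0.0278, -0.0834, -0.1943, -0.3046, -0.414, -0.5221, -0.6286, -0.7331, -0.8354, -0.9351, -1.0319, -1.1255, -1.2157, -1.3021, -1.3844, -1.4625, -1.5361, -1.6049, -1.6687, -1.7274, -1.7807, -1.8286, -1.8708, -1.9072, -1.9377, -1.9622, -1.9807, -1.993, -1.9992] (distinct, 4 d.p.).
Lovász: ϑ = −113(-2*cos(pi/113))/(2+-(-1)*2*cos(pi/113)) = 113*cos(pi/113)/(cos(pi/113) + 1).
ϑ(G) ≈ 56.489081.
Sandwich: α(G)=56 ≤ ϑ(G)=113*cos(pi/113)/(cos(pi/113) + 1) ≤ χ(Ḡ)=57 (both strict).

113*cos(pi/113)/(cos(pi/113) + 1)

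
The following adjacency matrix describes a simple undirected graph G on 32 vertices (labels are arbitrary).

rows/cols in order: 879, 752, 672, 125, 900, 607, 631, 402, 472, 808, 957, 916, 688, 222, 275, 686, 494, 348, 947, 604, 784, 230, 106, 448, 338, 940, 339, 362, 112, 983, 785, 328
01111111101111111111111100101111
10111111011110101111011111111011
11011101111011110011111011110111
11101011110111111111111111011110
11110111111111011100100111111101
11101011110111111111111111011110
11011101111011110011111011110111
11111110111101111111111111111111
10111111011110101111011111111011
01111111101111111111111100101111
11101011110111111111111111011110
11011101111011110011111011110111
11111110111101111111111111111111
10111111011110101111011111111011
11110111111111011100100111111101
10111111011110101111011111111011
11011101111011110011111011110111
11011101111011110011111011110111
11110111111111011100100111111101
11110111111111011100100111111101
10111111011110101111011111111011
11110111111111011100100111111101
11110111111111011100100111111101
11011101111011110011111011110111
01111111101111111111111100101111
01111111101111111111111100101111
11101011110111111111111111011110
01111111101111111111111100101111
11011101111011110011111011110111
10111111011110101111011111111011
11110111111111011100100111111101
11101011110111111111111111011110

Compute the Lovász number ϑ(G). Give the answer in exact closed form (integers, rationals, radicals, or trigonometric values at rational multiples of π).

7

N(494) = {879, 752, 125, 900, 607, 402, 472, 808, 957, 688, 222, 275, 686, 947, 604, 784, 230, 106, 338, 940, 339, 362, 983, 785, 328}, |N(494)| = 25.
Vertex 448 has 25 neighbors: 879, 752, 125, 900, 607, 402, 472, 808, 957, 688, 222, 275, 686, 947, 604, 784, 230, 106, 338, 940, 339, 362, 983, 785, 328.
N(230) = {879, 752, 672, 125, 607, 631, 402, 472, 808, 957, 916, 688, 222, 686, 494, 348, 784, 448, 338, 940, 339, 362, 112, 983, 328}, |N(230)| = 25.
N(338) = {752, 672, 125, 900, 607, 631, 402, 472, 957, 916, 688, 222, 275, 686, 494, 348, 947, 604, 784, 230, 106, 448, 339, 112, 983, 785, 328}, |N(338)| = 27.
G = K_{7,7,6,5,5,2}: α = 7 = χ(Ḡ), so ϑ = 7.
Numerically 7.00000000.
Lovász sandwich 7 ≤ 7 ≤ 7: collapsed.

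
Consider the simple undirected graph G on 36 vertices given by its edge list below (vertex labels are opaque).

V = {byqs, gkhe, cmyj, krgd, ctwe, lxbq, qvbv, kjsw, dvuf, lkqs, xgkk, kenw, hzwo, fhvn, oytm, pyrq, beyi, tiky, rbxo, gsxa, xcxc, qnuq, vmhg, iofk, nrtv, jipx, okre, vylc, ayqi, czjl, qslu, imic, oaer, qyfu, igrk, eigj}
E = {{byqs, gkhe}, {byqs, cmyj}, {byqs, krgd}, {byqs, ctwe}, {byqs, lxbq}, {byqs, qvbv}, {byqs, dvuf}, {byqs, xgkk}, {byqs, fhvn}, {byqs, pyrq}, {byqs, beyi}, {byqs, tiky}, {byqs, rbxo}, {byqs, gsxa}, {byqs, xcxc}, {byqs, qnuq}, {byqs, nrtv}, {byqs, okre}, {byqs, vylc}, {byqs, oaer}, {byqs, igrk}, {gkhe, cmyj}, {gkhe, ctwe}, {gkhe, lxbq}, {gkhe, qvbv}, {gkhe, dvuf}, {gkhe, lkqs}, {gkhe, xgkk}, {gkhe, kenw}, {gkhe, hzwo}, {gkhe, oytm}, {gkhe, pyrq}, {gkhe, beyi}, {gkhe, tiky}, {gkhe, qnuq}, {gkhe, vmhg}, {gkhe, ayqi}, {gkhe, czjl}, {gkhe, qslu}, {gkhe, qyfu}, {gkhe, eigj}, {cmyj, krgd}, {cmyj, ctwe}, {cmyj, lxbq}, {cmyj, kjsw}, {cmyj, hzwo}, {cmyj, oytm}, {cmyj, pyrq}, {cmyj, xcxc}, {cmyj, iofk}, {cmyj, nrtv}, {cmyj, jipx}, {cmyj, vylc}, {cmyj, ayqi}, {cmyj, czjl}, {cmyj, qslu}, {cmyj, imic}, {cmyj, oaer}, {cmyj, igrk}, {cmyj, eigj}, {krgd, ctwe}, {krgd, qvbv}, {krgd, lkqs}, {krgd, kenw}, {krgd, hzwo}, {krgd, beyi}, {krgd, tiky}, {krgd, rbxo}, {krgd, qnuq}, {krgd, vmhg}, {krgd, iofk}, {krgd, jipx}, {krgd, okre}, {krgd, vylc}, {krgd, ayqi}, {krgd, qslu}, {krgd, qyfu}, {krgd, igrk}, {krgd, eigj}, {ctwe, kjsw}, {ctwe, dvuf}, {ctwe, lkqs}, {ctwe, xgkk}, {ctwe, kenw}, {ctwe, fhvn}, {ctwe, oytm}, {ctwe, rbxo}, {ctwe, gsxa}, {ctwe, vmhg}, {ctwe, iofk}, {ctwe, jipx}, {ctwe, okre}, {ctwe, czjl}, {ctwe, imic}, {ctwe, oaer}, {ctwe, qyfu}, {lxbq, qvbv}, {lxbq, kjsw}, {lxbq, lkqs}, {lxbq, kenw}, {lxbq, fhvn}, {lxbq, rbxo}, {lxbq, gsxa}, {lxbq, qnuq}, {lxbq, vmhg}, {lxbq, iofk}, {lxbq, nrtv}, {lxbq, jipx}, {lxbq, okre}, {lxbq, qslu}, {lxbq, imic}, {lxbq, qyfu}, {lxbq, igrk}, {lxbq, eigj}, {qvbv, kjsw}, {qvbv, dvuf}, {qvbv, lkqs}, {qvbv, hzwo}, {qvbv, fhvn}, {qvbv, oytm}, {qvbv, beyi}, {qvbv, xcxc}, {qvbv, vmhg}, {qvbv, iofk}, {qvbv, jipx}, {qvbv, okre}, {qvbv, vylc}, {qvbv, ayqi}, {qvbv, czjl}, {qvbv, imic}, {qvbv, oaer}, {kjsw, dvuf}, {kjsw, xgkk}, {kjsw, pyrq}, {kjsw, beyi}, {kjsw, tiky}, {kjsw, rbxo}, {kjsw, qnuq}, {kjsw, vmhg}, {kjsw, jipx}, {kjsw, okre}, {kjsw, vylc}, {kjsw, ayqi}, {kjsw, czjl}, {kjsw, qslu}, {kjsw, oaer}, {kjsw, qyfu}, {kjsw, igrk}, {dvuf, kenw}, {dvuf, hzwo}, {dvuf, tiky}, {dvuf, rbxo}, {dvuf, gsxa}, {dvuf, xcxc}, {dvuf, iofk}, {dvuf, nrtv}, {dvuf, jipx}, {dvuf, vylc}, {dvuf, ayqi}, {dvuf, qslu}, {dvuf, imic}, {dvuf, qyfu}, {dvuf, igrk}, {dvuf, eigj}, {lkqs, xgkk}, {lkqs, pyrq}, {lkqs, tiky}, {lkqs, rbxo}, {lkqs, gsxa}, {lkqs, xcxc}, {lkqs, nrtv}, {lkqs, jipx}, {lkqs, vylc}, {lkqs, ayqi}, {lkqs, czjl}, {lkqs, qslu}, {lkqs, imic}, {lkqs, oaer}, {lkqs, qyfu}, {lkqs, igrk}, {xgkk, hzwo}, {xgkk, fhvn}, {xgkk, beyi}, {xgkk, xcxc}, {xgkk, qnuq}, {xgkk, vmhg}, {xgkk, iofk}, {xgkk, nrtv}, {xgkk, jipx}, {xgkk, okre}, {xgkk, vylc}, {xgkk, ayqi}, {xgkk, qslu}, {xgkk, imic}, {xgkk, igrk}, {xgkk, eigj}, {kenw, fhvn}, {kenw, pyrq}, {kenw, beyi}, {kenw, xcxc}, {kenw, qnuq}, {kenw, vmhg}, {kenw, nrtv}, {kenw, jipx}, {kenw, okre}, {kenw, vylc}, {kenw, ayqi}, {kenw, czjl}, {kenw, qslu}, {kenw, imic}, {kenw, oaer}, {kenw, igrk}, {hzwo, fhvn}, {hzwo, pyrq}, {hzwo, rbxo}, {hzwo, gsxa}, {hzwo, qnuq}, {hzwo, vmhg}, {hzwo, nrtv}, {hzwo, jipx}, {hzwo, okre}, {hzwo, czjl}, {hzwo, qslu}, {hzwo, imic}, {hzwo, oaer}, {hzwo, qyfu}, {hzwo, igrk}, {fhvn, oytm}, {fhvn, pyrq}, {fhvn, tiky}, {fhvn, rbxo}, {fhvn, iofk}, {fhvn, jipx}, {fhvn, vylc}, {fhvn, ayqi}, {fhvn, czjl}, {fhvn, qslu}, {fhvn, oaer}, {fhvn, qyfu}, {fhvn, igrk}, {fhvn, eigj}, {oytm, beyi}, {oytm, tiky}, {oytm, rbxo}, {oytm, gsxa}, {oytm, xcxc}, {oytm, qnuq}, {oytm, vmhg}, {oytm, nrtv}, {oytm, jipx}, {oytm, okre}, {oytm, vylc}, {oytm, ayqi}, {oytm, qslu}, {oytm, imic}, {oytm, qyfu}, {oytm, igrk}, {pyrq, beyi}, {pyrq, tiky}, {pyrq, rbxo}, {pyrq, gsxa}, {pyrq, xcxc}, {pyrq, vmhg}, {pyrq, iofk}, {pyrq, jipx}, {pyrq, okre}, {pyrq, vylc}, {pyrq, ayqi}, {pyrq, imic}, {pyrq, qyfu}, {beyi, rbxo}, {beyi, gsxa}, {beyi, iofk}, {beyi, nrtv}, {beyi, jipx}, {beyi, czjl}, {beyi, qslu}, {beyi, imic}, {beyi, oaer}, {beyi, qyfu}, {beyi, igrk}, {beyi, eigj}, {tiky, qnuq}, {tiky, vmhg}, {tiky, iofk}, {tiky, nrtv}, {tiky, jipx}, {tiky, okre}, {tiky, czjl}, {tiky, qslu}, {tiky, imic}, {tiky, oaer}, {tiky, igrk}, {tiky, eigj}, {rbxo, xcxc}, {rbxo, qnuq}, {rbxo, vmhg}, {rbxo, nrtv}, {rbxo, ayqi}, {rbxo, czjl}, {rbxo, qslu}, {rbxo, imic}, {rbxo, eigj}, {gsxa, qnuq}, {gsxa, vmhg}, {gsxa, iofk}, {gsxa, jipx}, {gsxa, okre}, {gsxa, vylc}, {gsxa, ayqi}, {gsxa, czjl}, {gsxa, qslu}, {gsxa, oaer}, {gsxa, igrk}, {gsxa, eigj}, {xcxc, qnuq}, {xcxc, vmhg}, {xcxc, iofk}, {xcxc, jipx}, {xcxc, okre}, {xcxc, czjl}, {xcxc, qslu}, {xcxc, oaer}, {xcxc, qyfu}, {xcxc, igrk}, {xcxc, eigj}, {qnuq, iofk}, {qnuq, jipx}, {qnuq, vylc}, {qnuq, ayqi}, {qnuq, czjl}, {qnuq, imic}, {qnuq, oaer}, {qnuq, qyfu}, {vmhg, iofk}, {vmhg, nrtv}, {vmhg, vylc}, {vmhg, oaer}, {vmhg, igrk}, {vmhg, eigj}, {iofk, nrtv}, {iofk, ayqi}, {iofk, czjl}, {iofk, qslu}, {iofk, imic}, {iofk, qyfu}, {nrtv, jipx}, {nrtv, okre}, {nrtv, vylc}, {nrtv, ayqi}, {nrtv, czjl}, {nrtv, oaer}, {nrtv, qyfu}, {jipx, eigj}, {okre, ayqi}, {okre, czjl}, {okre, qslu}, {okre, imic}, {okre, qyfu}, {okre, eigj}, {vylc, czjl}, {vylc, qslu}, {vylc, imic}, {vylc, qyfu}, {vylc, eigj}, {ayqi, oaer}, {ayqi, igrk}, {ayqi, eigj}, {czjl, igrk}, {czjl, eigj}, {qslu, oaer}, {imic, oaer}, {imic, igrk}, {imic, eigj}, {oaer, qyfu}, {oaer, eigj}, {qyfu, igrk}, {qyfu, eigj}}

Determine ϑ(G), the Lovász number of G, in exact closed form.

8

deg(pyrq) = 21; N(pyrq) = {byqs, gkhe, cmyj, kjsw, lkqs, kenw, hzwo, fhvn, beyi, tiky, rbxo, gsxa, xcxc, vmhg, iofk, jipx, okre, vylc, ayqi, imic, qyfu}.
Vertex gkhe has 21 neighbors: byqs, cmyj, ctwe, lxbq, qvbv, dvuf, lkqs, xgkk, kenw, hzwo, oytm, pyrq, beyi, tiky, qnuq, vmhg, ayqi, czjl, qslu, qyfu, eigj.
N(iofk) = {cmyj, krgd, ctwe, lxbq, qvbv, dvuf, xgkk, fhvn, pyrq, beyi, tiky, gsxa, xcxc, qnuq, vmhg, nrtv, ayqi, czjl, qslu, imic, qyfu}, |N(iofk)| = 21.
Vertex cmyj has 21 neighbors: byqs, gkhe, krgd, ctwe, lxbq, kjsw, hzwo, oytm, pyrq, xcxc, iofk, nrtv, jipx, vylc, ayqi, czjl, qslu, imic, oaer, igrk, eigj.
36-vertex 21-regular graph: this is K(9,2), the Kneser graph.
Distinct eigenvalues (to 4 d.p.): [21.0, 1.0, -6.0].
λ_max=21, λ_min=-6; ϑ = −36·λ_min/(λ_max−λ_min) = 8.
ϑ(G) ≈ 8.00000000.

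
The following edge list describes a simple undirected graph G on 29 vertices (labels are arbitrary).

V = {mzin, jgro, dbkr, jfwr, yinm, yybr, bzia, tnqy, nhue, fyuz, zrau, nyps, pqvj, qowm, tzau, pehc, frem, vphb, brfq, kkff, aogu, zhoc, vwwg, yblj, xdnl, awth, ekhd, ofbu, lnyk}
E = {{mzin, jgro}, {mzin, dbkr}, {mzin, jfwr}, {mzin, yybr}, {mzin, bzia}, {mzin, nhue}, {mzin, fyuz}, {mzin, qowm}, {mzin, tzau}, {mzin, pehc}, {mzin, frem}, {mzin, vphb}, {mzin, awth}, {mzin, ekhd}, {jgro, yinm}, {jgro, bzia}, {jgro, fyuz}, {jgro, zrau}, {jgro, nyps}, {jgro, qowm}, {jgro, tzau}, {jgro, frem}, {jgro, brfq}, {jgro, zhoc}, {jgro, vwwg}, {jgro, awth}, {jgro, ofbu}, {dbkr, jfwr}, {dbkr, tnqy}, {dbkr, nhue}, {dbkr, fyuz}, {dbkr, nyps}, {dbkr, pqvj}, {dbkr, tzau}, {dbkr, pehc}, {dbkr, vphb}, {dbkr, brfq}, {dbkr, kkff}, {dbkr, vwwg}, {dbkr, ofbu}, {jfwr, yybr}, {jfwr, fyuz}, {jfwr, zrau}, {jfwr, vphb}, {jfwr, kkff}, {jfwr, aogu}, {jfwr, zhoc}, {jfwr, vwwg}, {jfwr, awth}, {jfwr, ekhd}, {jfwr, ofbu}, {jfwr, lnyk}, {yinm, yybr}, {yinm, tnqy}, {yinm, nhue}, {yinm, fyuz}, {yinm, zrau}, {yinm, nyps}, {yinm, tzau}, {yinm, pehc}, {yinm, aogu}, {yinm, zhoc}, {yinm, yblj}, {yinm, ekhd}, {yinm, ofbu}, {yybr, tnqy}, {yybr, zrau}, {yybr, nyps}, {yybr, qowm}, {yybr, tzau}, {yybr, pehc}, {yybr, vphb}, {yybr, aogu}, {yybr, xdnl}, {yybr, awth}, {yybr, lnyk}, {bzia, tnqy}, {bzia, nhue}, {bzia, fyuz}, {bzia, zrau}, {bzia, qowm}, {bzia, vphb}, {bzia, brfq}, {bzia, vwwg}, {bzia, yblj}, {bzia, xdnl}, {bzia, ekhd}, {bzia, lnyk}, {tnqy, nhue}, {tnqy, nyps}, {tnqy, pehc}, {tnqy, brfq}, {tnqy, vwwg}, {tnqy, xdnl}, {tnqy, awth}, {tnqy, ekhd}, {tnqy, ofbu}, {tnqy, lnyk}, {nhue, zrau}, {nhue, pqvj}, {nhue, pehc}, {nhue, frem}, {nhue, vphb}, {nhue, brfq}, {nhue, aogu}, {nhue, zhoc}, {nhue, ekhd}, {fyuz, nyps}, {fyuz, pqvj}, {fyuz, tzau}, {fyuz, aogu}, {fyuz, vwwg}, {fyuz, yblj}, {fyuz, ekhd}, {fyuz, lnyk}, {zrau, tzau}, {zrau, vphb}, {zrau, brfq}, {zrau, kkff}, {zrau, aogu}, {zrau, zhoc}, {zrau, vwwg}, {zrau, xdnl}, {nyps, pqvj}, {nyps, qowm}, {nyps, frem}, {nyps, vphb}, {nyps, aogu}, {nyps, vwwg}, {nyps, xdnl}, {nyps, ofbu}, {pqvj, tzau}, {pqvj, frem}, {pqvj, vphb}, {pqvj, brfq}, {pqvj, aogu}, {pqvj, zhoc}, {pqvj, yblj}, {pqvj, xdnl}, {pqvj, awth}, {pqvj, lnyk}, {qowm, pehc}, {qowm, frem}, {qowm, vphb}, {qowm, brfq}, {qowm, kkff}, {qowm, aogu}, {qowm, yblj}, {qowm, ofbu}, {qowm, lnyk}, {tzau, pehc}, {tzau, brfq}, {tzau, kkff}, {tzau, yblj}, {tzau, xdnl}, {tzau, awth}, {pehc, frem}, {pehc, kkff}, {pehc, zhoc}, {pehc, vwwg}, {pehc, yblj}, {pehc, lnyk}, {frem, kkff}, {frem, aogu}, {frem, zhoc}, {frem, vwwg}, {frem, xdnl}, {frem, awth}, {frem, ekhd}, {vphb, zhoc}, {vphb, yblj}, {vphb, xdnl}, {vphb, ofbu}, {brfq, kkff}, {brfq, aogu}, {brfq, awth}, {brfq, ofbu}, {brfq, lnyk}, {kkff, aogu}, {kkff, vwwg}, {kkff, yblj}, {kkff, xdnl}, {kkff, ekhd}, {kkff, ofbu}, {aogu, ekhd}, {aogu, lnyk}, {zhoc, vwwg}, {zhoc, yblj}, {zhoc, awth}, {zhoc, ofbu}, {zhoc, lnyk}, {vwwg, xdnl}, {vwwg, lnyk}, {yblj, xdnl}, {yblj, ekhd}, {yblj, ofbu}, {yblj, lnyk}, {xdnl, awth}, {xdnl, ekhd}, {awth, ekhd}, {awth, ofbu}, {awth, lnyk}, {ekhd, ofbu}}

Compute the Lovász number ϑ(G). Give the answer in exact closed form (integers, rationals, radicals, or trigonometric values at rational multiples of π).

deg(lnyk) = 14; N(lnyk) = {jfwr, yybr, bzia, tnqy, fyuz, pqvj, qowm, pehc, brfq, aogu, zhoc, vwwg, yblj, awth}.
Vertex fyuz has 14 neighbors: mzin, jgro, dbkr, jfwr, yinm, bzia, nyps, pqvj, tzau, aogu, vwwg, yblj, ekhd, lnyk.
deg(zrau) = 14; N(zrau) = {jgro, jfwr, yinm, yybr, bzia, nhue, tzau, vphb, brfq, kkff, aogu, zhoc, vwwg, xdnl}.
deg(frem) = 14; N(frem) = {mzin, jgro, nhue, nyps, pqvj, qowm, pehc, kkff, aogu, zhoc, vwwg, xdnl, awth, ekhd}.
Regular of degree 14 on 29 vertices: SR(29,14,6,7) — a Paley graph.
spec(A) ≈ [14.0, 2.19258, -3.19258] (distinct, 5 d.p.).
ϑ = −N·λ_min/(λ_max−λ_min) = −29·(-sqrt(29)/2 - 1/2)/(14−(-sqrt(29)/2 - 1/2)) = sqrt(29).
≈ 5.3851648 (to 7 d.p.).

sqrt(29)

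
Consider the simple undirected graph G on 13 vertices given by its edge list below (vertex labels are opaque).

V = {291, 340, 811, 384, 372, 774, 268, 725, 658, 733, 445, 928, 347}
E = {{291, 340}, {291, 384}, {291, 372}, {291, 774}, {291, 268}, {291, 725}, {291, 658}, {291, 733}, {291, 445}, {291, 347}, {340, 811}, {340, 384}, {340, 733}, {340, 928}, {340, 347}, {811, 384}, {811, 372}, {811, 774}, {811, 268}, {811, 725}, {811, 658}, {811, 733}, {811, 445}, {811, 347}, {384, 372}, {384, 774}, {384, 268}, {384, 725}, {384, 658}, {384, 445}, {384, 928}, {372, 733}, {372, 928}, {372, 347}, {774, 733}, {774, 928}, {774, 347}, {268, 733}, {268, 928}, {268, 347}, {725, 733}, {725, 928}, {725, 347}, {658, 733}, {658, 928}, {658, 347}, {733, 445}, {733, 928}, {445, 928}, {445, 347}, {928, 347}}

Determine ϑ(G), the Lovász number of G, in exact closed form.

7

Vertex 811 has 10 neighbors: 340, 384, 372, 774, 268, 725, 658, 733, 445, 347.
N(928) = {340, 384, 372, 774, 268, 725, 658, 733, 445, 347}, |N(928)| = 10.
Vertex 384 has 10 neighbors: 291, 340, 811, 372, 774, 268, 725, 658, 445, 928.
N(291) = {340, 384, 372, 774, 268, 725, 658, 733, 445, 347}, |N(291)| = 10.
G = K_{7,3,3}: α = 7 = χ(Ḡ), so ϑ = 7.
≈ 7.0000 (to 4 d.p.).
Sandwich: α(G)=7 ≤ ϑ(G)=7 ≤ χ(Ḡ)=7 (collapsed).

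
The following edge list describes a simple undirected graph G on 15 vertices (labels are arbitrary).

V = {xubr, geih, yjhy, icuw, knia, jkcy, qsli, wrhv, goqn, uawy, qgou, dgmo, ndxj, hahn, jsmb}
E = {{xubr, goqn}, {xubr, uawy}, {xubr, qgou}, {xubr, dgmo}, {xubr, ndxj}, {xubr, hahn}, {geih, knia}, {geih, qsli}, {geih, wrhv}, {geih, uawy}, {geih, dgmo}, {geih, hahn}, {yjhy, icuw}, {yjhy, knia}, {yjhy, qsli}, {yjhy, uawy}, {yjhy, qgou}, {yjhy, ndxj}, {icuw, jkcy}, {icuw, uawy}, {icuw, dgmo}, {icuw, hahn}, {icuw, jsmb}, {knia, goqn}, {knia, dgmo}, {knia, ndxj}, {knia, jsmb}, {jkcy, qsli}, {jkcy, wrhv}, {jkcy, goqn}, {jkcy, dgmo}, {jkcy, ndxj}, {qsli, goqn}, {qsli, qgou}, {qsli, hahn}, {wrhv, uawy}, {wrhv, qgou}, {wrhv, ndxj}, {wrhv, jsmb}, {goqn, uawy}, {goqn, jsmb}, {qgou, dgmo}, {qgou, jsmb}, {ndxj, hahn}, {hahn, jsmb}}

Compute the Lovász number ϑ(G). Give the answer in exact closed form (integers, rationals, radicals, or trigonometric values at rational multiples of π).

5

N(wrhv) = {geih, jkcy, uawy, qgou, ndxj, jsmb}, |N(wrhv)| = 6.
Vertex jkcy has 6 neighbors: icuw, qsli, wrhv, goqn, dgmo, ndxj.
N(xubr) = {goqn, uawy, qgou, dgmo, ndxj, hahn}, |N(xubr)| = 6.
deg(knia) = 6; N(knia) = {geih, yjhy, goqn, dgmo, ndxj, jsmb}.
Every vertex has degree 6 (N=15); Kneser-type, 2-subsets of [6].
spec(A) ≈ [6.0, 1.0, -3.0] (distinct, 3 d.p.).
ϑ = −N·λ_min/(λ_max−λ_min) = −15·(-3)/(6−(-3)) = 5.
ϑ(G) ≈ 5.000000000.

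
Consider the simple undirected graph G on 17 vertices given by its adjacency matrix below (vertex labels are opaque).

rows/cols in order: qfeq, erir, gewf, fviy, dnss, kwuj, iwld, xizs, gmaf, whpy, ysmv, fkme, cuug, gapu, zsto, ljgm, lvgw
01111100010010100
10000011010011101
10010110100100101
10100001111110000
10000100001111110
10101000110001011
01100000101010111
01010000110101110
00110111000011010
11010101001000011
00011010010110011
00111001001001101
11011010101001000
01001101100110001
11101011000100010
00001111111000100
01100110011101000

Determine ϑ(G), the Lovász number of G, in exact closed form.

N(fviy) = {qfeq, gewf, xizs, gmaf, whpy, ysmv, fkme, cuug}, |N(fviy)| = 8.
deg(ysmv) = 8; N(ysmv) = {fviy, dnss, iwld, whpy, fkme, cuug, ljgm, lvgw}.
Vertex dnss has 8 neighbors: qfeq, kwuj, ysmv, fkme, cuug, gapu, zsto, ljgm.
N(gapu) = {erir, dnss, kwuj, xizs, gmaf, fkme, cuug, lvgw}, |N(gapu)| = 8.
deg(v) = 8 for all v (|V|=17); SR(17,8,3,4) — a Paley graph.
A has 3 distinct eigenvalues ≈ [8.0, 1.56155, -2.56155].
ϑ = −N·λ_min/(λ_max−λ_min) = −17·(-sqrt(17)/2 - 1/2)/(8−(-sqrt(17)/2 - 1/2)) = sqrt(17).
= 4.1231056… (decimal).

sqrt(17)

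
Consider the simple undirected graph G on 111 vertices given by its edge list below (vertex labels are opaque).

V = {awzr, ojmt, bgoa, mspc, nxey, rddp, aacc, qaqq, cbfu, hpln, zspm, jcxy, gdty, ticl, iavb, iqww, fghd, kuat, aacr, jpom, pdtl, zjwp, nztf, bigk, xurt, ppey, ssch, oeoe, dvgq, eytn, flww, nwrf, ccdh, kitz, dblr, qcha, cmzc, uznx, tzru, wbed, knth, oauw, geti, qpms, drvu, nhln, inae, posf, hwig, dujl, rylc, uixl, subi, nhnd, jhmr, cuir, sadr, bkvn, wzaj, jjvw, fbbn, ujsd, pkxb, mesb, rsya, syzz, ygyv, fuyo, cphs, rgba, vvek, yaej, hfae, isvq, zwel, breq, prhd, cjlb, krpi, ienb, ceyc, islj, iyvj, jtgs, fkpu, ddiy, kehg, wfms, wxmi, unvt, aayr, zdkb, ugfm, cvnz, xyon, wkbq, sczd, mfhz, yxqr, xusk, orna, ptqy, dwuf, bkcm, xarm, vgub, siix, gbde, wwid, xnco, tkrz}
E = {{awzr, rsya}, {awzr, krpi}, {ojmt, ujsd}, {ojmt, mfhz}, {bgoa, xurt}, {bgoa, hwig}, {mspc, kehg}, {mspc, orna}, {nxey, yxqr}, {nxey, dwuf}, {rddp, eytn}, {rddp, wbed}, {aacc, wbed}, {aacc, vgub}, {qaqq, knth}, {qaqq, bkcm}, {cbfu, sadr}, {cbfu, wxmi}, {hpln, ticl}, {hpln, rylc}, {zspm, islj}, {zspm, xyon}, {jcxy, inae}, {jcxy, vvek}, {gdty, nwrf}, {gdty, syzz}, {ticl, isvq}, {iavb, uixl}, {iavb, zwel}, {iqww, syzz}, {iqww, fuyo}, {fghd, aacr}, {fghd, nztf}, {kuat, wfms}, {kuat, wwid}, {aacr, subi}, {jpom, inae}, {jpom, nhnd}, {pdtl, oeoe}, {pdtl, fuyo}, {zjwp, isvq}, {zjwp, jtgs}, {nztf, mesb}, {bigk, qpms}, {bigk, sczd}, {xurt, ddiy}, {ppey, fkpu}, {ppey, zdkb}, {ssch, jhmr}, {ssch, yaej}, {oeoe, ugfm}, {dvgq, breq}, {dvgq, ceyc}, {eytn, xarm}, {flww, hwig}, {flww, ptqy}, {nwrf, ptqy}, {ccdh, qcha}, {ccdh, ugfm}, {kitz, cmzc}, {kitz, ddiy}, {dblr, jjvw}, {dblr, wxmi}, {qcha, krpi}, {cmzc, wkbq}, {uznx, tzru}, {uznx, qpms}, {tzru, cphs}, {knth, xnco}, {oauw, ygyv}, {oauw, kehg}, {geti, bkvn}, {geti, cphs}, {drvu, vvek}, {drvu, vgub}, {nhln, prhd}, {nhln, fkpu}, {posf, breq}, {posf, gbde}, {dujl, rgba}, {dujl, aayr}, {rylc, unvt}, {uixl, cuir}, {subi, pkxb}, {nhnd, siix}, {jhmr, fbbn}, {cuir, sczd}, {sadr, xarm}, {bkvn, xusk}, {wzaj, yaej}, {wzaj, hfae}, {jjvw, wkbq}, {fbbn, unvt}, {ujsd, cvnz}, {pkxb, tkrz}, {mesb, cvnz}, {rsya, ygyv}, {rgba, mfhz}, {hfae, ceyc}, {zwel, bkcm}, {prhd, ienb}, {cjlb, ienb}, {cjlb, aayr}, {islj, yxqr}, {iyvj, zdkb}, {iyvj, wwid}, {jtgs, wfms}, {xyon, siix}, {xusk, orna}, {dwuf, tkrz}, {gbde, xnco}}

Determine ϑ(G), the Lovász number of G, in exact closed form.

Vertex nhnd has 2 neighbors: jpom, siix.
N(bkvn) = {geti, xusk}, |N(bkvn)| = 2.
N(xarm) = {eytn, sadr}, |N(xarm)| = 2.
deg(rgba) = 2; N(rgba) = {dujl, mfhz}.
Regular of degree 2 on 111 vertices: connected 2-regular on 111 ⇒ C_{111}.
The 56 distinct eigenvalues: [2.0, 1.997, 1.987, 1.971, 1.949, 1.92, 1.886, 1.845, 1.798, 1.746, 1.688, 1.625, 1.556, 1.482, 1.404, 1.321, 1.234, 1.143, 1.049, 0.951, 0.85, 0.746, 0.64, 0.531, 0.421, 0.31, 0.198, 0.085, -0.028, -0.141, -0.254, -0.366, -0.477, -0.586, -0.693, -0.798, -0.9, -1.0, -1.096, -1.189, -1.278, -1.363, -1.444, -1.52, -1.591, -1.657, -1.718, -1.773, -1.822, -1.866, -1.904, -1.935, -1.961, -1.98, -1.993, -1.999].
ϑ = −N·λ_min/(λ_max−λ_min) = −111·(-2*cos(pi/111))/(2−(-2*cos(pi/111))) = 111*cos(pi/111)/(cos(pi/111) + 1).
ϑ(G) ≈ 55.488884097.
55 ≤ 111*cos(pi/111)/(cos(pi/111) + 1) ≤ 56: both strict.

111*cos(pi/111)/(cos(pi/111) + 1)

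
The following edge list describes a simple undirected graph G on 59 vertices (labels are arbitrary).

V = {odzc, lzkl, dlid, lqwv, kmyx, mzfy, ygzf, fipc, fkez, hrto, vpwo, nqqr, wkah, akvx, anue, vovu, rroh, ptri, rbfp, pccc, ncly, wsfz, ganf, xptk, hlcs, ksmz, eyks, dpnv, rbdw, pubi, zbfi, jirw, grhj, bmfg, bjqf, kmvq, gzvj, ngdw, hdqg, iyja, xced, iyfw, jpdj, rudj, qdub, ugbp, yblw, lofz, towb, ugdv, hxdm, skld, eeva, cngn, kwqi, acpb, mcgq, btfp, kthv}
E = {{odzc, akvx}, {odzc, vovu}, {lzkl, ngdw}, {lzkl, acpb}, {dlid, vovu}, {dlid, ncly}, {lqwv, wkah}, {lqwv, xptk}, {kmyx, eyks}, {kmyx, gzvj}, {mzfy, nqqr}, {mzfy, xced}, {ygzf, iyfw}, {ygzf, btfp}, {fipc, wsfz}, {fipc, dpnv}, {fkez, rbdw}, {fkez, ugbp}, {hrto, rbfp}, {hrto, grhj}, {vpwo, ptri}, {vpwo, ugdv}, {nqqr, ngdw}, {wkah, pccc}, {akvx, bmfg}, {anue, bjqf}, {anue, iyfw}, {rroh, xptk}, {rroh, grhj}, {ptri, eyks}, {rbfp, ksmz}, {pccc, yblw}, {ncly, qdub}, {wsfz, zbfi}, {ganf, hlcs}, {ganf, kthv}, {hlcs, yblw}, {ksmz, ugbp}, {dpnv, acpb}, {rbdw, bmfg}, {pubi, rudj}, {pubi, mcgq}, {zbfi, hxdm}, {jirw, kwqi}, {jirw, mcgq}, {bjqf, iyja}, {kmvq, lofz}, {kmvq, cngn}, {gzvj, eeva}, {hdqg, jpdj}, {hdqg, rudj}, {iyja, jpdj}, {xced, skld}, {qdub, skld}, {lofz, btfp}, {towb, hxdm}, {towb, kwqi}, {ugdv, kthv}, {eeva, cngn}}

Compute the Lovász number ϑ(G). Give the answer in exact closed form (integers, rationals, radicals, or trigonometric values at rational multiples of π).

deg(dpnv) = 2; N(dpnv) = {fipc, acpb}.
N(acpb) = {lzkl, dpnv}, |N(acpb)| = 2.
N(ugbp) = {fkez, ksmz}, |N(ugbp)| = 2.
deg(vovu) = 2; N(vovu) = {odzc, dlid}.
59-vertex 2-regular graph: connected 2-regular on 59 ⇒ C_{59}.
spec(A) ≈ [2.0, 1.98867, 1.954807, 1.898795, 1.82127, 1.723108, 1.605423, 1.469548, 1.317023, 1.149575, 0.969102, 0.777648, 0.577384, 0.370577, 0.159572, -0.053241, -0.265451, -0.474653, -0.678478, -0.874615, -1.060842, -1.235049, -1.395263, -1.539668, -1.666628, -1.774704, -1.862672, -1.929536, -1.974537, -1.997165] (distinct, 6 d.p.).
With N=59: ϑ(G) = 59·(-(-1)*2*cos(pi/59))/(2−(-2*cos(pi/59))) = 59*cos(pi/59)/(cos(pi/59) + 1).
≈ 29.4791 (to 4 d.p.).
29 ≤ 59*cos(pi/59)/(cos(pi/59) + 1) ≤ 30: both strict.

59*cos(pi/59)/(cos(pi/59) + 1)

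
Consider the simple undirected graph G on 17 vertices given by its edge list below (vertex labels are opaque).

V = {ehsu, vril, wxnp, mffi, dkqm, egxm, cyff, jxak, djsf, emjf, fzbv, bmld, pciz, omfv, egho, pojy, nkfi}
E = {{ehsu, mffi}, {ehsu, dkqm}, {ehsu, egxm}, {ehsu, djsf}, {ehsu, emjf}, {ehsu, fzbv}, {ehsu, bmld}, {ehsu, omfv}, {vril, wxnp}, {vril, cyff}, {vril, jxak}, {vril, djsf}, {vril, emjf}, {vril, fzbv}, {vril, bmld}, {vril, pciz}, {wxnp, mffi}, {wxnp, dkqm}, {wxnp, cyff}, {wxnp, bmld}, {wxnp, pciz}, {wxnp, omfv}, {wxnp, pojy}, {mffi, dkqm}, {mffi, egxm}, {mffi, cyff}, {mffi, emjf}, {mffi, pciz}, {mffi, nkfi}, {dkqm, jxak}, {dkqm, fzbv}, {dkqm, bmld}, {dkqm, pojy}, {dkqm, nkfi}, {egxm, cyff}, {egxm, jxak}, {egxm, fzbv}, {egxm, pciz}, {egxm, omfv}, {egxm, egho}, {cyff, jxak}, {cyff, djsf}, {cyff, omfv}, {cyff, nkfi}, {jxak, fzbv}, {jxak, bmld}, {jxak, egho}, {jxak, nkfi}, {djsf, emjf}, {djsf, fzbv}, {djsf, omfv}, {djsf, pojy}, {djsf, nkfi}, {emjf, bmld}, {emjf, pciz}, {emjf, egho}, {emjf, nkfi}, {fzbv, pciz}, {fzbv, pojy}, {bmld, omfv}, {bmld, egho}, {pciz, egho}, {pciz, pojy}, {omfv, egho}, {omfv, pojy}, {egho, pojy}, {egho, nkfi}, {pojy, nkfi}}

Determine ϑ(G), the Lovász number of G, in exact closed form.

sqrt(17)

N(fzbv) = {ehsu, vril, dkqm, egxm, jxak, djsf, pciz, pojy}, |N(fzbv)| = 8.
N(mffi) = {ehsu, wxnp, dkqm, egxm, cyff, emjf, pciz, nkfi}, |N(mffi)| = 8.
Vertex ehsu has 8 neighbors: mffi, dkqm, egxm, djsf, emjf, fzbv, bmld, omfv.
N(vril) = {wxnp, cyff, jxak, djsf, emjf, fzbv, bmld, pciz}, |N(vril)| = 8.
deg(v) = 8 for all v (|V|=17); Paley(17): SR with (k,λ,μ)=(8,3,4).
A has 3 distinct eigenvalues ≈ [8.0, 1.562, -2.562].
With N=17: ϑ(G) = 17·(-(-sqrt(17)/2 - 1/2))/(8−(-sqrt(17)/2 - 1/2)) = sqrt(17).
≈ 4.1231 (to 4 d.p.).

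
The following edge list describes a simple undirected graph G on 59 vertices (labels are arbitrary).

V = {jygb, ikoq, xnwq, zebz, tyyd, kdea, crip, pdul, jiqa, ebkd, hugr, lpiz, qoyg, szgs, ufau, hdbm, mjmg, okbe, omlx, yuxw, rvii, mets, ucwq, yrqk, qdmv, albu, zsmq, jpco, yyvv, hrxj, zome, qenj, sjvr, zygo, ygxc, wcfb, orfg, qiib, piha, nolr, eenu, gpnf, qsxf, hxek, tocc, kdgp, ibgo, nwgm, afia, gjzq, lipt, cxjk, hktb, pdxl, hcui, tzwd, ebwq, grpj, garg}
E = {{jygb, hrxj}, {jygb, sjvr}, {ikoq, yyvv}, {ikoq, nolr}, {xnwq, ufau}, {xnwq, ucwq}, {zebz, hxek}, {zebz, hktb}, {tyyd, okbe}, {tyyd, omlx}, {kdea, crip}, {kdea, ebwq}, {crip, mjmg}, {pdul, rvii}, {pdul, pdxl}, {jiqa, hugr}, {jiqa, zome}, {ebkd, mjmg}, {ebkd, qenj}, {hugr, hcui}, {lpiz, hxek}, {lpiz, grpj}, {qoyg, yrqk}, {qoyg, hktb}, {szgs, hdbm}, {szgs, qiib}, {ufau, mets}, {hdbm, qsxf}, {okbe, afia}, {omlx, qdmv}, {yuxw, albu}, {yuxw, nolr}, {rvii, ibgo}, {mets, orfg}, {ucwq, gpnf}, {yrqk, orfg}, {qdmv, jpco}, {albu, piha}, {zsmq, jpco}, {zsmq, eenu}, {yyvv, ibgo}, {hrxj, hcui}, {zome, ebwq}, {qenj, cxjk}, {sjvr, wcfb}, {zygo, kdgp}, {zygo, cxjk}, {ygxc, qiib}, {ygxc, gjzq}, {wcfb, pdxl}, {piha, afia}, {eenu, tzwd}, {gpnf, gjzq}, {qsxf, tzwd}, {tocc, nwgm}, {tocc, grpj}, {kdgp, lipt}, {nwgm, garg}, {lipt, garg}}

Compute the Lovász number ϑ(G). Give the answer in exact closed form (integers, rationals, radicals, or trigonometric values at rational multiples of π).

Vertex zome has 2 neighbors: jiqa, ebwq.
Vertex afia has 2 neighbors: okbe, piha.
Vertex hcui has 2 neighbors: hugr, hrxj.
deg(ucwq) = 2; N(ucwq) = {xnwq, gpnf}.
Every vertex has degree 2 (N=59); this is C_{59}, the 59-cycle.
spec(A) ≈ [2.0, 1.98867, 1.95481, 1.8988, 1.82127, 1.72311, 1.60542, 1.46955, 1.31702, 1.14957, 0.9691, 0.77765, 0.57738, 0.37058, 0.15957, -0.05324, -0.26545, -0.47465, -0.67848, -0.87461, -1.06084, -1.23505, -1.39526, -1.53967, -1.66663, -1.7747, -1.86267, -1.92954, -1.97454, -1.99717] (distinct, 5 d.p.).
−59·(-2*cos(pi/59)) / ((2)−(-2*cos(pi/59))) = 59*cos(pi/59)/(cos(pi/59) + 1) = ϑ(G).
Numerically 29.4790799.
29 ≤ 59*cos(pi/59)/(cos(pi/59) + 1) ≤ 30: both strict.

59*cos(pi/59)/(cos(pi/59) + 1)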